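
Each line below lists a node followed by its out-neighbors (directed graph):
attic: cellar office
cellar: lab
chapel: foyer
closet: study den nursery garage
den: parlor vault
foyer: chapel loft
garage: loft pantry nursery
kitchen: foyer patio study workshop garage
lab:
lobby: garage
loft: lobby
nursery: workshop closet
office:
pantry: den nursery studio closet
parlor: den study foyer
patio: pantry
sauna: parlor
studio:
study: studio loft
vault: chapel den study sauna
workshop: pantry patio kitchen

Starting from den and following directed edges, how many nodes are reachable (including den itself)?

BFS from den visits: den, parlor, vault, study, foyer, chapel, sauna, studio, loft, lobby, garage, pantry, nursery, closet, workshop, patio, kitchen
Reachable nodes: 17 of 21 total.

17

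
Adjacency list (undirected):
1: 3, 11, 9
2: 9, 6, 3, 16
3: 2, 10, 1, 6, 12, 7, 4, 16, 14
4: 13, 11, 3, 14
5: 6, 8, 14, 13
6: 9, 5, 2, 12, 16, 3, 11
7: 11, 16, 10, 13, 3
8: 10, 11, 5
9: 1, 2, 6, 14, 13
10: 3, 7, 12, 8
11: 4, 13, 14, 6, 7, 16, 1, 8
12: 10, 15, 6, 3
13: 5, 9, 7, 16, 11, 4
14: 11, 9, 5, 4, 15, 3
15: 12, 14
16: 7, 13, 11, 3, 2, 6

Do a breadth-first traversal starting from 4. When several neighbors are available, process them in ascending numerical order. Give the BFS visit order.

4, 3, 11, 13, 14, 1, 2, 6, 7, 10, 12, 16, 8, 5, 9, 15

Visit 4; enqueue 3, 11, 13, 14 → queue [3, 11, 13, 14]
Visit 3; enqueue 1, 2, 6, 7, 10, 12, 16 → queue [11, 13, 14, 1, 2, 6, 7, 10, 12, 16]
Visit 11; enqueue 8 → queue [13, 14, 1, 2, 6, 7, 10, 12, 16, 8]
Visit 13; enqueue 5, 9 → queue [14, 1, 2, 6, 7, 10, 12, 16, 8, 5, 9]
Visit 14; enqueue 15 → queue [1, 2, 6, 7, 10, 12, 16, 8, 5, 9, 15]
Visit 1 → queue [2, 6, 7, 10, 12, 16, 8, 5, 9, 15]
Visit 2 → queue [6, 7, 10, 12, 16, 8, 5, 9, 15]
Visit 6 → queue [7, 10, 12, 16, 8, 5, 9, 15]
Visit 7 → queue [10, 12, 16, 8, 5, 9, 15]
Visit 10 → queue [12, 16, 8, 5, 9, 15]
Visit 12 → queue [16, 8, 5, 9, 15]
Visit 16 → queue [8, 5, 9, 15]
Visit 8 → queue [5, 9, 15]
Visit 5 → queue [9, 15]
Visit 9 → queue [15]
Visit 15 → queue []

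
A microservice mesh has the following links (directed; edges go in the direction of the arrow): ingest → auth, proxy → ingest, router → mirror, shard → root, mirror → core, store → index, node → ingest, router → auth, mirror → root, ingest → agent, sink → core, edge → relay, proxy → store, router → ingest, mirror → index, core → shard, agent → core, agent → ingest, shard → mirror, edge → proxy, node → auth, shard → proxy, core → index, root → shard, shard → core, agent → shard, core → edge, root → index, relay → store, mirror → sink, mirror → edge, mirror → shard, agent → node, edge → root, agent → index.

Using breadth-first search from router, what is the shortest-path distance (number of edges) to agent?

Level 0: router
Level 1: auth, ingest, mirror
Level 2: agent, core, edge, index, root, shard, sink
Level 3: node, proxy, relay
Level 4: store
agent first appears at level 2.

2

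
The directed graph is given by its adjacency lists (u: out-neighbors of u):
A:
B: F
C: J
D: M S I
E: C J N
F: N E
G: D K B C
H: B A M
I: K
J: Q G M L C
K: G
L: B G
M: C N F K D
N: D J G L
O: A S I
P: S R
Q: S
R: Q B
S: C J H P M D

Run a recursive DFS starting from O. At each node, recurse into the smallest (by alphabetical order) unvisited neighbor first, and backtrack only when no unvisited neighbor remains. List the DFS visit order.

O → A → I → K → G → B → F → E → C → J → L → M → D → S → H → P → R → Q → N

Visit O
O → A
O → I
I → K
K → G
G → B
B → F
F → E
E → C
C → J
J → L
J → M
M → D
D → S
S → H
S → P
P → R
R → Q
M → N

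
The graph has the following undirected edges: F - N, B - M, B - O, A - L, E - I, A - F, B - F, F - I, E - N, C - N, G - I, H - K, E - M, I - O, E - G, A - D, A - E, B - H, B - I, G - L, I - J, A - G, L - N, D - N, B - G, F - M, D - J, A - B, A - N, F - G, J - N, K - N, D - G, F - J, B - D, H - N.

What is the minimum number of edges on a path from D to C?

Level 0: D
Level 1: A, B, G, J, N
Level 2: C, E, F, H, I, K, L, M, O
C first appears at level 2.

2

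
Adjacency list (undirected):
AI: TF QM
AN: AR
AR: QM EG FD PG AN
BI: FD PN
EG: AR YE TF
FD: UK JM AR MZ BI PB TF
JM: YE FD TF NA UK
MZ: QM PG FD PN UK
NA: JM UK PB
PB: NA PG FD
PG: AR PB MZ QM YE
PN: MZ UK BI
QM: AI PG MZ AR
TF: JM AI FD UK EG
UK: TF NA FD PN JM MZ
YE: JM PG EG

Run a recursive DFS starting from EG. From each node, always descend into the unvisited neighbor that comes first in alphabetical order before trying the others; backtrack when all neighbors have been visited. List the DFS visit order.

Visit EG
EG → AR
AR → AN
AR → FD
FD → BI
BI → PN
PN → MZ
MZ → PG
PG → PB
PB → NA
NA → JM
JM → TF
TF → AI
AI → QM
TF → UK
JM → YE

EG, AR, AN, FD, BI, PN, MZ, PG, PB, NA, JM, TF, AI, QM, UK, YE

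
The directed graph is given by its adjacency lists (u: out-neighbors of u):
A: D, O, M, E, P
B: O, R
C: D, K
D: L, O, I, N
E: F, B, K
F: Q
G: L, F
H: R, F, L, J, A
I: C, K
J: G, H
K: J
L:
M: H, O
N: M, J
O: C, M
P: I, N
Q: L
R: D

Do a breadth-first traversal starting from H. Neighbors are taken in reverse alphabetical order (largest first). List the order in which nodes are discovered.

H, R, L, J, F, A, D, G, Q, P, O, M, E, N, I, C, K, B

Visit H; enqueue R, L, J, F, A → queue [R, L, J, F, A]
Visit R; enqueue D → queue [L, J, F, A, D]
Visit L → queue [J, F, A, D]
Visit J; enqueue G → queue [F, A, D, G]
Visit F; enqueue Q → queue [A, D, G, Q]
Visit A; enqueue P, O, M, E → queue [D, G, Q, P, O, M, E]
Visit D; enqueue N, I → queue [G, Q, P, O, M, E, N, I]
Visit G → queue [Q, P, O, M, E, N, I]
Visit Q → queue [P, O, M, E, N, I]
Visit P → queue [O, M, E, N, I]
Visit O; enqueue C → queue [M, E, N, I, C]
Visit M → queue [E, N, I, C]
Visit E; enqueue K, B → queue [N, I, C, K, B]
Visit N → queue [I, C, K, B]
Visit I → queue [C, K, B]
Visit C → queue [K, B]
Visit K → queue [B]
Visit B → queue []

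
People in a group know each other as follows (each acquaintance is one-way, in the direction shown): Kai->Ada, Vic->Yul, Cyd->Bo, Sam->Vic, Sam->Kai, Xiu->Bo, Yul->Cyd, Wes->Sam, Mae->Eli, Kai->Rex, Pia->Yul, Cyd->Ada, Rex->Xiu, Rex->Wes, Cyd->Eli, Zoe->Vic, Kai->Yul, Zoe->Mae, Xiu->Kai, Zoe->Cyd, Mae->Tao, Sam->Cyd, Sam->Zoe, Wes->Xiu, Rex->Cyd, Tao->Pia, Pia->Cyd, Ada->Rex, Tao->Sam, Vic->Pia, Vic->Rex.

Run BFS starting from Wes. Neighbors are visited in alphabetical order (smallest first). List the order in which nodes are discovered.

Wes, Sam, Xiu, Cyd, Kai, Vic, Zoe, Bo, Ada, Eli, Rex, Yul, Pia, Mae, Tao

Visit Wes; enqueue Sam, Xiu → queue [Sam, Xiu]
Visit Sam; enqueue Cyd, Kai, Vic, Zoe → queue [Xiu, Cyd, Kai, Vic, Zoe]
Visit Xiu; enqueue Bo → queue [Cyd, Kai, Vic, Zoe, Bo]
Visit Cyd; enqueue Ada, Eli → queue [Kai, Vic, Zoe, Bo, Ada, Eli]
Visit Kai; enqueue Rex, Yul → queue [Vic, Zoe, Bo, Ada, Eli, Rex, Yul]
Visit Vic; enqueue Pia → queue [Zoe, Bo, Ada, Eli, Rex, Yul, Pia]
Visit Zoe; enqueue Mae → queue [Bo, Ada, Eli, Rex, Yul, Pia, Mae]
Visit Bo → queue [Ada, Eli, Rex, Yul, Pia, Mae]
Visit Ada → queue [Eli, Rex, Yul, Pia, Mae]
Visit Eli → queue [Rex, Yul, Pia, Mae]
Visit Rex → queue [Yul, Pia, Mae]
Visit Yul → queue [Pia, Mae]
Visit Pia → queue [Mae]
Visit Mae; enqueue Tao → queue [Tao]
Visit Tao → queue []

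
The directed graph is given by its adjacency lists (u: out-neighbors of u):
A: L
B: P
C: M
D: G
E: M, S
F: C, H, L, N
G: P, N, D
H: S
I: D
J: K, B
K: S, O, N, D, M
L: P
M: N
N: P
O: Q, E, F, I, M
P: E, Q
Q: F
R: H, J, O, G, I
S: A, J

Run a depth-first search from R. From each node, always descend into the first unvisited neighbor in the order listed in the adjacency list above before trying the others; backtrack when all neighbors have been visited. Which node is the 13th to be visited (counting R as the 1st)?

Visit R
R → H
H → S
S → A
A → L
L → P
P → E
E → M
M → N
P → Q
Q → F
F → C
S → J
J → K
K → O
O → I
I → D
D → G
J → B

Visit order: R, H, S, A, L, P, E, M, N, Q, F, C, J, K, O, I, D, G, B

J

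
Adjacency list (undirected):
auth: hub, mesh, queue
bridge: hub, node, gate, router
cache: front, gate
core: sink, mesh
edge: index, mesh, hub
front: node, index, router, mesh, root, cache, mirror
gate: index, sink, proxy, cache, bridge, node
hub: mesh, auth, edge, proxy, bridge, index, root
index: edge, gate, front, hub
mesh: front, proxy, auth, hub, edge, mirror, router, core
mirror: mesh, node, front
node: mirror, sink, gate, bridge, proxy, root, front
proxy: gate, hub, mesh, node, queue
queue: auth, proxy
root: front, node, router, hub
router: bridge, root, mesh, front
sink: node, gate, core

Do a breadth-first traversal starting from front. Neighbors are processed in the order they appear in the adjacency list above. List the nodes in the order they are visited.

Visit front; enqueue node, index, router, mesh, root, cache, mirror → queue [node, index, router, mesh, root, cache, mirror]
Visit node; enqueue sink, gate, bridge, proxy → queue [index, router, mesh, root, cache, mirror, sink, gate, bridge, proxy]
Visit index; enqueue edge, hub → queue [router, mesh, root, cache, mirror, sink, gate, bridge, proxy, edge, hub]
Visit router → queue [mesh, root, cache, mirror, sink, gate, bridge, proxy, edge, hub]
Visit mesh; enqueue auth, core → queue [root, cache, mirror, sink, gate, bridge, proxy, edge, hub, auth, core]
Visit root → queue [cache, mirror, sink, gate, bridge, proxy, edge, hub, auth, core]
Visit cache → queue [mirror, sink, gate, bridge, proxy, edge, hub, auth, core]
Visit mirror → queue [sink, gate, bridge, proxy, edge, hub, auth, core]
Visit sink → queue [gate, bridge, proxy, edge, hub, auth, core]
Visit gate → queue [bridge, proxy, edge, hub, auth, core]
Visit bridge → queue [proxy, edge, hub, auth, core]
Visit proxy; enqueue queue → queue [edge, hub, auth, core, queue]
Visit edge → queue [hub, auth, core, queue]
Visit hub → queue [auth, core, queue]
Visit auth → queue [core, queue]
Visit core → queue [queue]
Visit queue → queue []

front -> node -> index -> router -> mesh -> root -> cache -> mirror -> sink -> gate -> bridge -> proxy -> edge -> hub -> auth -> core -> queue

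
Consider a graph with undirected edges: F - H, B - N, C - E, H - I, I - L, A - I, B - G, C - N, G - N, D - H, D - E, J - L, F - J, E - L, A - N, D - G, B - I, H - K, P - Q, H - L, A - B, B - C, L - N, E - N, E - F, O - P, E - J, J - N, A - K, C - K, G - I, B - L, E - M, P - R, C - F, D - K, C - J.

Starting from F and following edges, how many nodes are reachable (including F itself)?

BFS from F visits: F, C, E, H, J, B, K, N, D, L, M, I, A, G
Reachable nodes: 14 of 18 total.

14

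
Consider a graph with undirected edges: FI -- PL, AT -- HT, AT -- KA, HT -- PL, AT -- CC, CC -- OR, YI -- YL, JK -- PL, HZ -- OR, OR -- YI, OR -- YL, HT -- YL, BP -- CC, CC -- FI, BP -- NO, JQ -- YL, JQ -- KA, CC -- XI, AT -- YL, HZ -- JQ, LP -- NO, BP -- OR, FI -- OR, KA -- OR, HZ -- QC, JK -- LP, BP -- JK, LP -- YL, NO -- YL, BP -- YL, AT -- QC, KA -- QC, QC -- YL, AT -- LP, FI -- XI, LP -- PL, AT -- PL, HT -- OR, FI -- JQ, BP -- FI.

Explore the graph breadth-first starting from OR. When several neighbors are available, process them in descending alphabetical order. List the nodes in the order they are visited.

OR YL YI KA HZ HT FI CC BP QC NO LP JQ AT PL XI JK

Visit OR; enqueue YL, YI, KA, HZ, HT, FI, CC, BP → queue [YL, YI, KA, HZ, HT, FI, CC, BP]
Visit YL; enqueue QC, NO, LP, JQ, AT → queue [YI, KA, HZ, HT, FI, CC, BP, QC, NO, LP, JQ, AT]
Visit YI → queue [KA, HZ, HT, FI, CC, BP, QC, NO, LP, JQ, AT]
Visit KA → queue [HZ, HT, FI, CC, BP, QC, NO, LP, JQ, AT]
Visit HZ → queue [HT, FI, CC, BP, QC, NO, LP, JQ, AT]
Visit HT; enqueue PL → queue [FI, CC, BP, QC, NO, LP, JQ, AT, PL]
Visit FI; enqueue XI → queue [CC, BP, QC, NO, LP, JQ, AT, PL, XI]
Visit CC → queue [BP, QC, NO, LP, JQ, AT, PL, XI]
Visit BP; enqueue JK → queue [QC, NO, LP, JQ, AT, PL, XI, JK]
Visit QC → queue [NO, LP, JQ, AT, PL, XI, JK]
Visit NO → queue [LP, JQ, AT, PL, XI, JK]
Visit LP → queue [JQ, AT, PL, XI, JK]
Visit JQ → queue [AT, PL, XI, JK]
Visit AT → queue [PL, XI, JK]
Visit PL → queue [XI, JK]
Visit XI → queue [JK]
Visit JK → queue []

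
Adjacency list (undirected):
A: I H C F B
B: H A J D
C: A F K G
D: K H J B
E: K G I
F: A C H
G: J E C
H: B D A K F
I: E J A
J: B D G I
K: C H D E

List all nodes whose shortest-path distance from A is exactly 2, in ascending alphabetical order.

D, E, G, J, K

Level 0: A
Level 1: B, C, F, H, I
Level 2: D, E, G, J, K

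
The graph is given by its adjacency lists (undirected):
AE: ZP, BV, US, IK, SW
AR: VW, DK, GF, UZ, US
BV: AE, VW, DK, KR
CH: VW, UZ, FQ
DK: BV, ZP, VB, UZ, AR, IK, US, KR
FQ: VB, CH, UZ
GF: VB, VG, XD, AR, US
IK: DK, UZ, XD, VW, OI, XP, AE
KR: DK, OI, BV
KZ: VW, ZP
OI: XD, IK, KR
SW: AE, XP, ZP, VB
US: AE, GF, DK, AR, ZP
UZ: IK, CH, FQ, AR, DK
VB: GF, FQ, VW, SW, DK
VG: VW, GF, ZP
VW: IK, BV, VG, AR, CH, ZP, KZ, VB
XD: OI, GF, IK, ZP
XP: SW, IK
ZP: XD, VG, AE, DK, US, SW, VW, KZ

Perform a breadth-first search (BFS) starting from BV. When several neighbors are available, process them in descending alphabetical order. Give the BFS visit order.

BV, VW, KR, DK, AE, ZP, VG, VB, KZ, IK, CH, AR, OI, UZ, US, SW, XD, GF, FQ, XP

Visit BV; enqueue VW, KR, DK, AE → queue [VW, KR, DK, AE]
Visit VW; enqueue ZP, VG, VB, KZ, IK, CH, AR → queue [KR, DK, AE, ZP, VG, VB, KZ, IK, CH, AR]
Visit KR; enqueue OI → queue [DK, AE, ZP, VG, VB, KZ, IK, CH, AR, OI]
Visit DK; enqueue UZ, US → queue [AE, ZP, VG, VB, KZ, IK, CH, AR, OI, UZ, US]
Visit AE; enqueue SW → queue [ZP, VG, VB, KZ, IK, CH, AR, OI, UZ, US, SW]
Visit ZP; enqueue XD → queue [VG, VB, KZ, IK, CH, AR, OI, UZ, US, SW, XD]
Visit VG; enqueue GF → queue [VB, KZ, IK, CH, AR, OI, UZ, US, SW, XD, GF]
Visit VB; enqueue FQ → queue [KZ, IK, CH, AR, OI, UZ, US, SW, XD, GF, FQ]
Visit KZ → queue [IK, CH, AR, OI, UZ, US, SW, XD, GF, FQ]
Visit IK; enqueue XP → queue [CH, AR, OI, UZ, US, SW, XD, GF, FQ, XP]
Visit CH → queue [AR, OI, UZ, US, SW, XD, GF, FQ, XP]
Visit AR → queue [OI, UZ, US, SW, XD, GF, FQ, XP]
Visit OI → queue [UZ, US, SW, XD, GF, FQ, XP]
Visit UZ → queue [US, SW, XD, GF, FQ, XP]
Visit US → queue [SW, XD, GF, FQ, XP]
Visit SW → queue [XD, GF, FQ, XP]
Visit XD → queue [GF, FQ, XP]
Visit GF → queue [FQ, XP]
Visit FQ → queue [XP]
Visit XP → queue []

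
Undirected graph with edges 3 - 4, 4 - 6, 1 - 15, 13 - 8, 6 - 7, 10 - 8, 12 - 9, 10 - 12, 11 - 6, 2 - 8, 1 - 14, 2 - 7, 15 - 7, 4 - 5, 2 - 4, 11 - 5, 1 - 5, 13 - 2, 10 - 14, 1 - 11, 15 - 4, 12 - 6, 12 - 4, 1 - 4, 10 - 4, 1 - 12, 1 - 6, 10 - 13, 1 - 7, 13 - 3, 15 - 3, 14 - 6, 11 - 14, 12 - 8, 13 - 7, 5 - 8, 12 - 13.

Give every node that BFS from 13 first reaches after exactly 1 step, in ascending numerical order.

Level 0: 13
Level 1: 2, 3, 7, 8, 10, 12
Level 2: 1, 4, 5, 6, 9, 14, 15
Level 3: 11

2, 3, 7, 8, 10, 12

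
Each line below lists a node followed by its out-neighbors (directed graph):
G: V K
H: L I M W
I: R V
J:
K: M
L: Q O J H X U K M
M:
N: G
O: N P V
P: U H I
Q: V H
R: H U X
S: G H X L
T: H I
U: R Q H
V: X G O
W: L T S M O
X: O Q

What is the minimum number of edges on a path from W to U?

2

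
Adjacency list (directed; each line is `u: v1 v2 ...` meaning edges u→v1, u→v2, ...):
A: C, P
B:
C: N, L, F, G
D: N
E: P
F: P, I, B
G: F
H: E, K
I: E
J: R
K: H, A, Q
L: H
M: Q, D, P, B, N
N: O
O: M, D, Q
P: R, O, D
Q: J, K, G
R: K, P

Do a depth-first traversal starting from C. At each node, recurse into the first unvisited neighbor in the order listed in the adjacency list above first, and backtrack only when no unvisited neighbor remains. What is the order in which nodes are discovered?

Visit C
C → N
N → O
O → M
M → Q
Q → J
J → R
R → K
K → H
H → E
E → P
P → D
K → A
Q → G
G → F
F → I
F → B
C → L

C -> N -> O -> M -> Q -> J -> R -> K -> H -> E -> P -> D -> A -> G -> F -> I -> B -> L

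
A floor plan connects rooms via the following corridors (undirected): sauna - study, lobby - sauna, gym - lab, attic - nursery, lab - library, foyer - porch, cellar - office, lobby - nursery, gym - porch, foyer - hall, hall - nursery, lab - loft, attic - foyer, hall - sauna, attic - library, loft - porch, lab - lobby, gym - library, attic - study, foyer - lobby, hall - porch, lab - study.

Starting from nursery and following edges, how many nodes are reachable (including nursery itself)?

BFS from nursery visits: nursery, lobby, hall, attic, sauna, lab, foyer, porch, study, library, loft, gym
Reachable nodes: 12 of 14 total.

12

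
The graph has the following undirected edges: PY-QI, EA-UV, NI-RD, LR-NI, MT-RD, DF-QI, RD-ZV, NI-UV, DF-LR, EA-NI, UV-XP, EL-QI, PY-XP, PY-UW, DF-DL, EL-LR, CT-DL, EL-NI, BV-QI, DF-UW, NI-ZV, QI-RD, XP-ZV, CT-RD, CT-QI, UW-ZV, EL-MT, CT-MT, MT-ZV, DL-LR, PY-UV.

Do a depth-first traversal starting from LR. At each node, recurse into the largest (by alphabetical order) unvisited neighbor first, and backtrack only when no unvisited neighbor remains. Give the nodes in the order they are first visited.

LR → NI → ZV → XP → UV → PY → UW → DF → QI → RD → MT → EL → CT → DL → BV → EA

Visit LR
LR → NI
NI → ZV
ZV → XP
XP → UV
UV → PY
PY → UW
UW → DF
DF → QI
QI → RD
RD → MT
MT → EL
MT → CT
CT → DL
QI → BV
UV → EA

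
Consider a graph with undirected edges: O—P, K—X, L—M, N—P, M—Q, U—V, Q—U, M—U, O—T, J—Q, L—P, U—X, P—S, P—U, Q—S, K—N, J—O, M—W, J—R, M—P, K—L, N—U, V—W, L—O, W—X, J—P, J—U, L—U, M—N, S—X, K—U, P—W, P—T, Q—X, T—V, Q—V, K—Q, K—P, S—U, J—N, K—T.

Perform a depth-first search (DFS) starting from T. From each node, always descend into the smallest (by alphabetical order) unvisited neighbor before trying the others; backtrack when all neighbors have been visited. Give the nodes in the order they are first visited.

T, K, L, M, N, J, O, P, S, Q, U, V, W, X, R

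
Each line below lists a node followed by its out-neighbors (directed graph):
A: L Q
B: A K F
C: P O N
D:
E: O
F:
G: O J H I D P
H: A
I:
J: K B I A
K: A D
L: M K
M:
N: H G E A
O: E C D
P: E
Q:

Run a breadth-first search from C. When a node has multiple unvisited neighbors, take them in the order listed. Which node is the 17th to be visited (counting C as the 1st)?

F

Visit C; enqueue P, O, N → queue [P, O, N]
Visit P; enqueue E → queue [O, N, E]
Visit O; enqueue D → queue [N, E, D]
Visit N; enqueue H, G, A → queue [E, D, H, G, A]
Visit E → queue [D, H, G, A]
Visit D → queue [H, G, A]
Visit H → queue [G, A]
Visit G; enqueue J, I → queue [A, J, I]
Visit A; enqueue L, Q → queue [J, I, L, Q]
Visit J; enqueue K, B → queue [I, L, Q, K, B]
Visit I → queue [L, Q, K, B]
Visit L; enqueue M → queue [Q, K, B, M]
Visit Q → queue [K, B, M]
Visit K → queue [B, M]
Visit B; enqueue F → queue [M, F]
Visit M → queue [F]
Visit F → queue []

Visit order: C, P, O, N, E, D, H, G, A, J, I, L, Q, K, B, M, F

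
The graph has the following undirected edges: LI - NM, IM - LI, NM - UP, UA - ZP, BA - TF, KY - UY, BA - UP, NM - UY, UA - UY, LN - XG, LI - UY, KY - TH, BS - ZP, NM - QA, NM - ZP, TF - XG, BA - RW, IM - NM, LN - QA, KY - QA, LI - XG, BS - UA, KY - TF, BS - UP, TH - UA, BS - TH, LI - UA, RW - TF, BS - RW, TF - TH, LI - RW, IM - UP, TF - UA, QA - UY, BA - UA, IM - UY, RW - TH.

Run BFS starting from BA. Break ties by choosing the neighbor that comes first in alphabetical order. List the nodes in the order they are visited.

Visit BA; enqueue RW, TF, UA, UP → queue [RW, TF, UA, UP]
Visit RW; enqueue BS, LI, TH → queue [TF, UA, UP, BS, LI, TH]
Visit TF; enqueue KY, XG → queue [UA, UP, BS, LI, TH, KY, XG]
Visit UA; enqueue UY, ZP → queue [UP, BS, LI, TH, KY, XG, UY, ZP]
Visit UP; enqueue IM, NM → queue [BS, LI, TH, KY, XG, UY, ZP, IM, NM]
Visit BS → queue [LI, TH, KY, XG, UY, ZP, IM, NM]
Visit LI → queue [TH, KY, XG, UY, ZP, IM, NM]
Visit TH → queue [KY, XG, UY, ZP, IM, NM]
Visit KY; enqueue QA → queue [XG, UY, ZP, IM, NM, QA]
Visit XG; enqueue LN → queue [UY, ZP, IM, NM, QA, LN]
Visit UY → queue [ZP, IM, NM, QA, LN]
Visit ZP → queue [IM, NM, QA, LN]
Visit IM → queue [NM, QA, LN]
Visit NM → queue [QA, LN]
Visit QA → queue [LN]
Visit LN → queue []

BA RW TF UA UP BS LI TH KY XG UY ZP IM NM QA LN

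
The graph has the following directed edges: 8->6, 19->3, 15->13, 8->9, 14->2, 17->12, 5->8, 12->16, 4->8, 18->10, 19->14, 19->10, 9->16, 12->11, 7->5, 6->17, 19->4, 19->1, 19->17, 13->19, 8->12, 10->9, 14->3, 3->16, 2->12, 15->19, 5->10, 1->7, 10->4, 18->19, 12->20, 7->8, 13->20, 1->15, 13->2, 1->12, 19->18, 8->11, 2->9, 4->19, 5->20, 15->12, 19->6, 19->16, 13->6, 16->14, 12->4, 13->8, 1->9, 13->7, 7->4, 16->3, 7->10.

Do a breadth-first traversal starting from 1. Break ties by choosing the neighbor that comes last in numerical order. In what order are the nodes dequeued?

Visit 1; enqueue 15, 12, 9, 7 → queue [15, 12, 9, 7]
Visit 15; enqueue 19, 13 → queue [12, 9, 7, 19, 13]
Visit 12; enqueue 20, 16, 11, 4 → queue [9, 7, 19, 13, 20, 16, 11, 4]
Visit 9 → queue [7, 19, 13, 20, 16, 11, 4]
Visit 7; enqueue 10, 8, 5 → queue [19, 13, 20, 16, 11, 4, 10, 8, 5]
Visit 19; enqueue 18, 17, 14, 6, 3 → queue [13, 20, 16, 11, 4, 10, 8, 5, 18, 17, 14, 6, 3]
Visit 13; enqueue 2 → queue [20, 16, 11, 4, 10, 8, 5, 18, 17, 14, 6, 3, 2]
Visit 20 → queue [16, 11, 4, 10, 8, 5, 18, 17, 14, 6, 3, 2]
Visit 16 → queue [11, 4, 10, 8, 5, 18, 17, 14, 6, 3, 2]
Visit 11 → queue [4, 10, 8, 5, 18, 17, 14, 6, 3, 2]
Visit 4 → queue [10, 8, 5, 18, 17, 14, 6, 3, 2]
Visit 10 → queue [8, 5, 18, 17, 14, 6, 3, 2]
Visit 8 → queue [5, 18, 17, 14, 6, 3, 2]
Visit 5 → queue [18, 17, 14, 6, 3, 2]
Visit 18 → queue [17, 14, 6, 3, 2]
Visit 17 → queue [14, 6, 3, 2]
Visit 14 → queue [6, 3, 2]
Visit 6 → queue [3, 2]
Visit 3 → queue [2]
Visit 2 → queue []

1, 15, 12, 9, 7, 19, 13, 20, 16, 11, 4, 10, 8, 5, 18, 17, 14, 6, 3, 2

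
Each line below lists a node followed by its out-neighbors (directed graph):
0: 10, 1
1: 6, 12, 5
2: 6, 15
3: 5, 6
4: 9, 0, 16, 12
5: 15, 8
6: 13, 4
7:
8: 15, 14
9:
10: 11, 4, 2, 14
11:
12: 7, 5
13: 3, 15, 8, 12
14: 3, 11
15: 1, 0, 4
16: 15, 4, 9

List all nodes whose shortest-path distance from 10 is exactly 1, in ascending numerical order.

2, 4, 11, 14

Level 0: 10
Level 1: 2, 4, 11, 14
Level 2: 0, 3, 6, 9, 12, 15, 16
Level 3: 1, 5, 7, 13
Level 4: 8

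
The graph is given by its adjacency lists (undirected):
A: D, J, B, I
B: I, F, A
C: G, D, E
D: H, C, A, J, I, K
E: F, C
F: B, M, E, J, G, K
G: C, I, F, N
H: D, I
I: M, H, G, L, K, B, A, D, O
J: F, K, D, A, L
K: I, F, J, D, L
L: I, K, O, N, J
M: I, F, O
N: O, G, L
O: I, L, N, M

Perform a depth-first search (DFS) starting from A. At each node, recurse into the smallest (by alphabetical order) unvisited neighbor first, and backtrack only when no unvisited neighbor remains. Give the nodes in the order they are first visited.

Visit A
A → B
B → F
F → E
E → C
C → D
D → H
H → I
I → G
G → N
N → L
L → J
J → K
L → O
O → M

A -> B -> F -> E -> C -> D -> H -> I -> G -> N -> L -> J -> K -> O -> M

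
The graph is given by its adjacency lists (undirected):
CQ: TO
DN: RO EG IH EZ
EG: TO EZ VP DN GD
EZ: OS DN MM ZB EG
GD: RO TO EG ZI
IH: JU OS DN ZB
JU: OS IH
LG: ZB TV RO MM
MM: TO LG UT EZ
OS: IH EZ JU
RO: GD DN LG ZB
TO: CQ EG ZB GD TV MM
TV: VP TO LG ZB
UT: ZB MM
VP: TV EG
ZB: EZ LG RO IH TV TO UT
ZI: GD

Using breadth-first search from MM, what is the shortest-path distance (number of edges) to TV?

Level 0: MM
Level 1: EZ, LG, TO, UT
Level 2: CQ, DN, EG, GD, OS, RO, TV, ZB
Level 3: IH, JU, VP, ZI
TV first appears at level 2.

2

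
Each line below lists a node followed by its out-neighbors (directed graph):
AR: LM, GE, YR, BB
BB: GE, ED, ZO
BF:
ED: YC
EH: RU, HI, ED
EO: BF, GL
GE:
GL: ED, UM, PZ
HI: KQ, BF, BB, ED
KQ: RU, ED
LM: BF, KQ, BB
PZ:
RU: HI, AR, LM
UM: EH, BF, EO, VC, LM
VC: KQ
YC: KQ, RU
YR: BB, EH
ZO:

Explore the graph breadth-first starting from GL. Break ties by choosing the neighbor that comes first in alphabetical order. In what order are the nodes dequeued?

GL, ED, PZ, UM, YC, BF, EH, EO, LM, VC, KQ, RU, HI, BB, AR, GE, ZO, YR

Visit GL; enqueue ED, PZ, UM → queue [ED, PZ, UM]
Visit ED; enqueue YC → queue [PZ, UM, YC]
Visit PZ → queue [UM, YC]
Visit UM; enqueue BF, EH, EO, LM, VC → queue [YC, BF, EH, EO, LM, VC]
Visit YC; enqueue KQ, RU → queue [BF, EH, EO, LM, VC, KQ, RU]
Visit BF → queue [EH, EO, LM, VC, KQ, RU]
Visit EH; enqueue HI → queue [EO, LM, VC, KQ, RU, HI]
Visit EO → queue [LM, VC, KQ, RU, HI]
Visit LM; enqueue BB → queue [VC, KQ, RU, HI, BB]
Visit VC → queue [KQ, RU, HI, BB]
Visit KQ → queue [RU, HI, BB]
Visit RU; enqueue AR → queue [HI, BB, AR]
Visit HI → queue [BB, AR]
Visit BB; enqueue GE, ZO → queue [AR, GE, ZO]
Visit AR; enqueue YR → queue [GE, ZO, YR]
Visit GE → queue [ZO, YR]
Visit ZO → queue [YR]
Visit YR → queue []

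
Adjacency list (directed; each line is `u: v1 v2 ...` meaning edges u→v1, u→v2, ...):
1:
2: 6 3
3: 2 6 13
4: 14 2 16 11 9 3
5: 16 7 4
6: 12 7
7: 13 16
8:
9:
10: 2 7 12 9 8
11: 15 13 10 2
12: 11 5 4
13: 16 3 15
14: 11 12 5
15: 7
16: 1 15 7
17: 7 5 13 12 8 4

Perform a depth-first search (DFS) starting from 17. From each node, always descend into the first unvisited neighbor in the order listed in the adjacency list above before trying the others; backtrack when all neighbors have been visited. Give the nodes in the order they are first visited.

17, 7, 13, 16, 1, 15, 3, 2, 6, 12, 11, 10, 9, 8, 5, 4, 14

Visit 17
17 → 7
7 → 13
13 → 16
16 → 1
16 → 15
13 → 3
3 → 2
2 → 6
6 → 12
12 → 11
11 → 10
10 → 9
10 → 8
12 → 5
5 → 4
4 → 14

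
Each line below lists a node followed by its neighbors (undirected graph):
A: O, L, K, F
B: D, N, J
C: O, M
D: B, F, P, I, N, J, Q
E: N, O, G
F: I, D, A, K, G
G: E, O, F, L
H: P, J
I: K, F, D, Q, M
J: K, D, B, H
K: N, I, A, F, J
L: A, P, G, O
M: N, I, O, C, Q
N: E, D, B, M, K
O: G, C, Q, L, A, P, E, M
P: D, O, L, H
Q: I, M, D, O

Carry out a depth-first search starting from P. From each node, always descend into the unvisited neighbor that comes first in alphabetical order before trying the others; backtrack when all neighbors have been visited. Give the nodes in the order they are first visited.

Visit P
P → D
D → B
B → J
J → H
J → K
K → A
A → F
F → G
G → E
E → N
N → M
M → C
C → O
O → L
O → Q
Q → I

P D B J H K A F G E N M C O L Q I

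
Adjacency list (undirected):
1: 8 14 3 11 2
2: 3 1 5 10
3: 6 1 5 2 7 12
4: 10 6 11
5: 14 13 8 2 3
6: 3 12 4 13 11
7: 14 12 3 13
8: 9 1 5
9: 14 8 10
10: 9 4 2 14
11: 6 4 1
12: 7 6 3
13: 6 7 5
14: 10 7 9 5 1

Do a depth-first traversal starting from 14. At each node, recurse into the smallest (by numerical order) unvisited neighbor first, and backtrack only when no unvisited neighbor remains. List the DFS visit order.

14, 1, 2, 3, 5, 8, 9, 10, 4, 6, 11, 12, 7, 13

Visit 14
14 → 1
1 → 2
2 → 3
3 → 5
5 → 8
8 → 9
9 → 10
10 → 4
4 → 6
6 → 11
6 → 12
12 → 7
7 → 13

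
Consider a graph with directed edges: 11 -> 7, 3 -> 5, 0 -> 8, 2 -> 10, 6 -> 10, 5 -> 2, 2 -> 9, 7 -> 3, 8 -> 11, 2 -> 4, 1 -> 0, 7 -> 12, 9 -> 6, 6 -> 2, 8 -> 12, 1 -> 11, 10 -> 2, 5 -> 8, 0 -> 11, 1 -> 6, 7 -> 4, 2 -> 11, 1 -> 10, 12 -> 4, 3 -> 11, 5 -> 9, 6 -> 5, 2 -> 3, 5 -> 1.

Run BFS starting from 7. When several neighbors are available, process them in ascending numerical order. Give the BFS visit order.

Visit 7; enqueue 3, 4, 12 → queue [3, 4, 12]
Visit 3; enqueue 5, 11 → queue [4, 12, 5, 11]
Visit 4 → queue [12, 5, 11]
Visit 12 → queue [5, 11]
Visit 5; enqueue 1, 2, 8, 9 → queue [11, 1, 2, 8, 9]
Visit 11 → queue [1, 2, 8, 9]
Visit 1; enqueue 0, 6, 10 → queue [2, 8, 9, 0, 6, 10]
Visit 2 → queue [8, 9, 0, 6, 10]
Visit 8 → queue [9, 0, 6, 10]
Visit 9 → queue [0, 6, 10]
Visit 0 → queue [6, 10]
Visit 6 → queue [10]
Visit 10 → queue []

7, 3, 4, 12, 5, 11, 1, 2, 8, 9, 0, 6, 10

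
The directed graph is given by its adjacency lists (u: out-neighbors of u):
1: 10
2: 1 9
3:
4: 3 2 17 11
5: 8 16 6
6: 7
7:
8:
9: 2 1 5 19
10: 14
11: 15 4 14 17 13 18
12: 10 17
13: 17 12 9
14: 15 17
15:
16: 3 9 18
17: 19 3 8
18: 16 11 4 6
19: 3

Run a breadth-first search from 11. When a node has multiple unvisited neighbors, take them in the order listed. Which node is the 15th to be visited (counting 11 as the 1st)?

6

Visit 11; enqueue 15, 4, 14, 17, 13, 18 → queue [15, 4, 14, 17, 13, 18]
Visit 15 → queue [4, 14, 17, 13, 18]
Visit 4; enqueue 3, 2 → queue [14, 17, 13, 18, 3, 2]
Visit 14 → queue [17, 13, 18, 3, 2]
Visit 17; enqueue 19, 8 → queue [13, 18, 3, 2, 19, 8]
Visit 13; enqueue 12, 9 → queue [18, 3, 2, 19, 8, 12, 9]
Visit 18; enqueue 16, 6 → queue [3, 2, 19, 8, 12, 9, 16, 6]
Visit 3 → queue [2, 19, 8, 12, 9, 16, 6]
Visit 2; enqueue 1 → queue [19, 8, 12, 9, 16, 6, 1]
Visit 19 → queue [8, 12, 9, 16, 6, 1]
Visit 8 → queue [12, 9, 16, 6, 1]
Visit 12; enqueue 10 → queue [9, 16, 6, 1, 10]
Visit 9; enqueue 5 → queue [16, 6, 1, 10, 5]
Visit 16 → queue [6, 1, 10, 5]
Visit 6; enqueue 7 → queue [1, 10, 5, 7]
Visit 1 → queue [10, 5, 7]
Visit 10 → queue [5, 7]
Visit 5 → queue [7]
Visit 7 → queue []

Visit order: 11, 15, 4, 14, 17, 13, 18, 3, 2, 19, 8, 12, 9, 16, 6, 1, 10, 5, 7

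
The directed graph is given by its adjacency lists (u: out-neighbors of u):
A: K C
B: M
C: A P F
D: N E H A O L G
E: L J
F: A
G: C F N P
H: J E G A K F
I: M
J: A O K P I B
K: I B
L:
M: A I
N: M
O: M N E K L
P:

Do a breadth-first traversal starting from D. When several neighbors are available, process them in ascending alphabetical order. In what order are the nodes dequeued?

Visit D; enqueue A, E, G, H, L, N, O → queue [A, E, G, H, L, N, O]
Visit A; enqueue C, K → queue [E, G, H, L, N, O, C, K]
Visit E; enqueue J → queue [G, H, L, N, O, C, K, J]
Visit G; enqueue F, P → queue [H, L, N, O, C, K, J, F, P]
Visit H → queue [L, N, O, C, K, J, F, P]
Visit L → queue [N, O, C, K, J, F, P]
Visit N; enqueue M → queue [O, C, K, J, F, P, M]
Visit O → queue [C, K, J, F, P, M]
Visit C → queue [K, J, F, P, M]
Visit K; enqueue B, I → queue [J, F, P, M, B, I]
Visit J → queue [F, P, M, B, I]
Visit F → queue [P, M, B, I]
Visit P → queue [M, B, I]
Visit M → queue [B, I]
Visit B → queue [I]
Visit I → queue []

D -> A -> E -> G -> H -> L -> N -> O -> C -> K -> J -> F -> P -> M -> B -> I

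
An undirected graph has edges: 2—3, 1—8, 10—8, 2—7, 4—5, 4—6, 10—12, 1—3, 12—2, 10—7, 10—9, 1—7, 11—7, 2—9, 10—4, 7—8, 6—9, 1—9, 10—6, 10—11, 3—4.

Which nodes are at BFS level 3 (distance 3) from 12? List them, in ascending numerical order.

Level 0: 12
Level 1: 2, 10
Level 2: 3, 4, 6, 7, 8, 9, 11
Level 3: 1, 5

1, 5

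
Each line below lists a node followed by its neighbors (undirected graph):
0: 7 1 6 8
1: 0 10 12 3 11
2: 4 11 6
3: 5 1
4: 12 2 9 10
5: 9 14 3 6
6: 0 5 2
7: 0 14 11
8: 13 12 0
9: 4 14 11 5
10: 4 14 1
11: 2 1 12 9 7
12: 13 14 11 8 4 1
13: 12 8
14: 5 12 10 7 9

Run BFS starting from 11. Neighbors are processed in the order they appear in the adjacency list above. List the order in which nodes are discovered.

Visit 11; enqueue 2, 1, 12, 9, 7 → queue [2, 1, 12, 9, 7]
Visit 2; enqueue 4, 6 → queue [1, 12, 9, 7, 4, 6]
Visit 1; enqueue 0, 10, 3 → queue [12, 9, 7, 4, 6, 0, 10, 3]
Visit 12; enqueue 13, 14, 8 → queue [9, 7, 4, 6, 0, 10, 3, 13, 14, 8]
Visit 9; enqueue 5 → queue [7, 4, 6, 0, 10, 3, 13, 14, 8, 5]
Visit 7 → queue [4, 6, 0, 10, 3, 13, 14, 8, 5]
Visit 4 → queue [6, 0, 10, 3, 13, 14, 8, 5]
Visit 6 → queue [0, 10, 3, 13, 14, 8, 5]
Visit 0 → queue [10, 3, 13, 14, 8, 5]
Visit 10 → queue [3, 13, 14, 8, 5]
Visit 3 → queue [13, 14, 8, 5]
Visit 13 → queue [14, 8, 5]
Visit 14 → queue [8, 5]
Visit 8 → queue [5]
Visit 5 → queue []

11, 2, 1, 12, 9, 7, 4, 6, 0, 10, 3, 13, 14, 8, 5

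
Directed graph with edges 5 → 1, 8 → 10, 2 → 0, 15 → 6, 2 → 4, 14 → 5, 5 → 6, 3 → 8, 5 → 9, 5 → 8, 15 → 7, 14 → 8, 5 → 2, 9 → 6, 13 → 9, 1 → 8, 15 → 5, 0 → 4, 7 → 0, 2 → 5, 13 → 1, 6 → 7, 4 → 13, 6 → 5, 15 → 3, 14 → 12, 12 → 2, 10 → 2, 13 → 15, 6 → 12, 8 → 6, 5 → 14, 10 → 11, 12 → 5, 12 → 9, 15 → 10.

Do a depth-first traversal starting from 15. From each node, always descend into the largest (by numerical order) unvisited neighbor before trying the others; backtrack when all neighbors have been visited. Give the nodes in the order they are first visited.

15 -> 10 -> 11 -> 2 -> 5 -> 14 -> 12 -> 9 -> 6 -> 7 -> 0 -> 4 -> 13 -> 1 -> 8 -> 3

Visit 15
15 → 10
10 → 11
10 → 2
2 → 5
5 → 14
14 → 12
12 → 9
9 → 6
6 → 7
7 → 0
0 → 4
4 → 13
13 → 1
1 → 8
15 → 3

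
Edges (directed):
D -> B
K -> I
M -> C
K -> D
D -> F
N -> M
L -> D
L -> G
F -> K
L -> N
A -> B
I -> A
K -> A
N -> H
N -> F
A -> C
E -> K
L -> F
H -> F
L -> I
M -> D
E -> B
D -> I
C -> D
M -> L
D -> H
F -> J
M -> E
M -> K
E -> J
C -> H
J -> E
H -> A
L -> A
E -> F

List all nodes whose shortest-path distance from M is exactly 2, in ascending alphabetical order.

Level 0: M
Level 1: C, D, E, K, L
Level 2: A, B, F, G, H, I, J, N

A, B, F, G, H, I, J, N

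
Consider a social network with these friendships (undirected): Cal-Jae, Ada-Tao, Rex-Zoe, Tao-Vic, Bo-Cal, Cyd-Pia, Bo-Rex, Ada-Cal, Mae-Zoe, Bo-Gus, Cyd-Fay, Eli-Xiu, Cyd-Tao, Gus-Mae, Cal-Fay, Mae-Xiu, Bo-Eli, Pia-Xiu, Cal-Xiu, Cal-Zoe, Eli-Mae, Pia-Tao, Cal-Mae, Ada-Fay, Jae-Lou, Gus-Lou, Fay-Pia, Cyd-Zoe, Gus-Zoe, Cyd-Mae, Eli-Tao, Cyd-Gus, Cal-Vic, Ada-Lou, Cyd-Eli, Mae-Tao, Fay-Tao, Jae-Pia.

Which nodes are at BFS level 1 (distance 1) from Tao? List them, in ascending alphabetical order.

Ada, Cyd, Eli, Fay, Mae, Pia, Vic

Level 0: Tao
Level 1: Ada, Cyd, Eli, Fay, Mae, Pia, Vic
Level 2: Bo, Cal, Gus, Jae, Lou, Xiu, Zoe
Level 3: Rex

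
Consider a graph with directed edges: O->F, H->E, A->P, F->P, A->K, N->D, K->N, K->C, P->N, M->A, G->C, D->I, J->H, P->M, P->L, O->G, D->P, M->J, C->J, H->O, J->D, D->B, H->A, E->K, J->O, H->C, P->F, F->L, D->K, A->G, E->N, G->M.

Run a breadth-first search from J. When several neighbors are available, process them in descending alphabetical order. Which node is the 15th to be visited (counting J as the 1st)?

L

Visit J; enqueue O, H, D → queue [O, H, D]
Visit O; enqueue G, F → queue [H, D, G, F]
Visit H; enqueue E, C, A → queue [D, G, F, E, C, A]
Visit D; enqueue P, K, I, B → queue [G, F, E, C, A, P, K, I, B]
Visit G; enqueue M → queue [F, E, C, A, P, K, I, B, M]
Visit F; enqueue L → queue [E, C, A, P, K, I, B, M, L]
Visit E; enqueue N → queue [C, A, P, K, I, B, M, L, N]
Visit C → queue [A, P, K, I, B, M, L, N]
Visit A → queue [P, K, I, B, M, L, N]
Visit P → queue [K, I, B, M, L, N]
Visit K → queue [I, B, M, L, N]
Visit I → queue [B, M, L, N]
Visit B → queue [M, L, N]
Visit M → queue [L, N]
Visit L → queue [N]
Visit N → queue []

Visit order: J, O, H, D, G, F, E, C, A, P, K, I, B, M, L, N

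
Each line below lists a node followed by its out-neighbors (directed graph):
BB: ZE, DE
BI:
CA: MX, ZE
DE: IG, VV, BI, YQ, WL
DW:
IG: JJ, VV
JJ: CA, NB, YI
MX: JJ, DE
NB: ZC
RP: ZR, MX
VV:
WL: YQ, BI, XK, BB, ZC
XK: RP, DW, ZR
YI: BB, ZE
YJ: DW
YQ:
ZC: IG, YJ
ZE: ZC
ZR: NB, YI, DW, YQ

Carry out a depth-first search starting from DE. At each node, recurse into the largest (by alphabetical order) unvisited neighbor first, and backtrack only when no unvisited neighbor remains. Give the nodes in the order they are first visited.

DE → YQ → WL → ZC → YJ → DW → IG → VV → JJ → YI → ZE → BB → NB → CA → MX → XK → ZR → RP → BI

Visit DE
DE → YQ
DE → WL
WL → ZC
ZC → YJ
YJ → DW
ZC → IG
IG → VV
IG → JJ
JJ → YI
YI → ZE
YI → BB
JJ → NB
JJ → CA
CA → MX
WL → XK
XK → ZR
XK → RP
WL → BI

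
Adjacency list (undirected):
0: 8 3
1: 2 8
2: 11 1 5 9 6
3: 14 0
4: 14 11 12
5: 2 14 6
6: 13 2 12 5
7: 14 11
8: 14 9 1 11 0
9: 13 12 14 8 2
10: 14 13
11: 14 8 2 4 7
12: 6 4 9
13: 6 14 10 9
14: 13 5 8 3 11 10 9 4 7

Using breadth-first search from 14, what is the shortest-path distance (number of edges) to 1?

Level 0: 14
Level 1: 3, 4, 5, 7, 8, 9, 10, 11, 13
Level 2: 0, 1, 2, 6, 12
1 first appears at level 2.

2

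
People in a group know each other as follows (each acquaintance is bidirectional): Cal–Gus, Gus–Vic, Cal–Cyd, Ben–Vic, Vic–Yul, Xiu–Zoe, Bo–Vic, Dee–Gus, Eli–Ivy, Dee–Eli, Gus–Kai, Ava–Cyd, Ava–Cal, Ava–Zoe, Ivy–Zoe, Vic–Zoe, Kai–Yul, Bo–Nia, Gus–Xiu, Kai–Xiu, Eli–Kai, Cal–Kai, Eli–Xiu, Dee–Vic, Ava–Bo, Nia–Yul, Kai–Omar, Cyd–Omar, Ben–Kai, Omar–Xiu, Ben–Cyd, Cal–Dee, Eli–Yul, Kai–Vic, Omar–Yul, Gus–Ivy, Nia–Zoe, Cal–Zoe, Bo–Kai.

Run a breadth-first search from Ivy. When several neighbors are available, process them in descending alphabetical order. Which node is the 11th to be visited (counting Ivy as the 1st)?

Dee

Visit Ivy; enqueue Zoe, Gus, Eli → queue [Zoe, Gus, Eli]
Visit Zoe; enqueue Xiu, Vic, Nia, Cal, Ava → queue [Gus, Eli, Xiu, Vic, Nia, Cal, Ava]
Visit Gus; enqueue Kai, Dee → queue [Eli, Xiu, Vic, Nia, Cal, Ava, Kai, Dee]
Visit Eli; enqueue Yul → queue [Xiu, Vic, Nia, Cal, Ava, Kai, Dee, Yul]
Visit Xiu; enqueue Omar → queue [Vic, Nia, Cal, Ava, Kai, Dee, Yul, Omar]
Visit Vic; enqueue Bo, Ben → queue [Nia, Cal, Ava, Kai, Dee, Yul, Omar, Bo, Ben]
Visit Nia → queue [Cal, Ava, Kai, Dee, Yul, Omar, Bo, Ben]
Visit Cal; enqueue Cyd → queue [Ava, Kai, Dee, Yul, Omar, Bo, Ben, Cyd]
Visit Ava → queue [Kai, Dee, Yul, Omar, Bo, Ben, Cyd]
Visit Kai → queue [Dee, Yul, Omar, Bo, Ben, Cyd]
Visit Dee → queue [Yul, Omar, Bo, Ben, Cyd]
Visit Yul → queue [Omar, Bo, Ben, Cyd]
Visit Omar → queue [Bo, Ben, Cyd]
Visit Bo → queue [Ben, Cyd]
Visit Ben → queue [Cyd]
Visit Cyd → queue []

Visit order: Ivy, Zoe, Gus, Eli, Xiu, Vic, Nia, Cal, Ava, Kai, Dee, Yul, Omar, Bo, Ben, Cyd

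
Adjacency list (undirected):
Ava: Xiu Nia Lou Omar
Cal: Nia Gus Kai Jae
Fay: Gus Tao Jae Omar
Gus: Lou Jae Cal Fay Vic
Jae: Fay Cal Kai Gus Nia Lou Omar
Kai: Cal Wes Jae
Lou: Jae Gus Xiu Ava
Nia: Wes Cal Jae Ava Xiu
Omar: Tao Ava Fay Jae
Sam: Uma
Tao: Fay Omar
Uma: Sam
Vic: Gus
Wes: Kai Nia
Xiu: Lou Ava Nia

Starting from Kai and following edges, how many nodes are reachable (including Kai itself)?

13

BFS from Kai visits: Kai, Cal, Wes, Jae, Nia, Gus, Fay, Lou, Omar, Ava, Xiu, Vic, Tao
Reachable nodes: 13 of 15 total.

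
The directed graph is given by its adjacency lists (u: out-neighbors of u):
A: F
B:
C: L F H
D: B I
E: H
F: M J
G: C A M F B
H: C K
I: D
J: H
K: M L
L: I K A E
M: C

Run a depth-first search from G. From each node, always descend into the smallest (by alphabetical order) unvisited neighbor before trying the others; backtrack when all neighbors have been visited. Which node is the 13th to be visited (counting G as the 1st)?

M

Visit G
G → A
A → F
F → J
J → H
H → C
C → L
L → E
L → I
I → D
D → B
L → K
K → M

Visit order: G, A, F, J, H, C, L, E, I, D, B, K, M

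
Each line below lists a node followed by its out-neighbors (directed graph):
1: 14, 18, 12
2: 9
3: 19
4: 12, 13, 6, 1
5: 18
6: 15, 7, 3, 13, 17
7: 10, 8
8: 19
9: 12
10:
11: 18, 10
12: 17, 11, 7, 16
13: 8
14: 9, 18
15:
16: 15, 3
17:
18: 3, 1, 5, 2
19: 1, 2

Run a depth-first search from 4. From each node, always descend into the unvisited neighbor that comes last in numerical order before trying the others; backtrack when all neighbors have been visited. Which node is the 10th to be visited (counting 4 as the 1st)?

Visit 4
4 → 13
13 → 8
8 → 19
19 → 2
2 → 9
9 → 12
12 → 17
12 → 16
16 → 15
16 → 3
12 → 11
11 → 18
18 → 5
18 → 1
1 → 14
11 → 10
12 → 7
4 → 6

Visit order: 4, 13, 8, 19, 2, 9, 12, 17, 16, 15, 3, 11, 18, 5, 1, 14, 10, 7, 6

15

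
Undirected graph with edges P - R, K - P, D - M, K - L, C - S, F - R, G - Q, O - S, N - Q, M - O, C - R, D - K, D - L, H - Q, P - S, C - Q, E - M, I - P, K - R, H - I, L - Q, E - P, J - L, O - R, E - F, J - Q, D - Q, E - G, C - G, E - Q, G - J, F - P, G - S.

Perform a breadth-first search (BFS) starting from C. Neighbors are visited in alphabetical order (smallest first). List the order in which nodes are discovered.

C → G → Q → R → S → E → J → D → H → L → N → F → K → O → P → M → I

Visit C; enqueue G, Q, R, S → queue [G, Q, R, S]
Visit G; enqueue E, J → queue [Q, R, S, E, J]
Visit Q; enqueue D, H, L, N → queue [R, S, E, J, D, H, L, N]
Visit R; enqueue F, K, O, P → queue [S, E, J, D, H, L, N, F, K, O, P]
Visit S → queue [E, J, D, H, L, N, F, K, O, P]
Visit E; enqueue M → queue [J, D, H, L, N, F, K, O, P, M]
Visit J → queue [D, H, L, N, F, K, O, P, M]
Visit D → queue [H, L, N, F, K, O, P, M]
Visit H; enqueue I → queue [L, N, F, K, O, P, M, I]
Visit L → queue [N, F, K, O, P, M, I]
Visit N → queue [F, K, O, P, M, I]
Visit F → queue [K, O, P, M, I]
Visit K → queue [O, P, M, I]
Visit O → queue [P, M, I]
Visit P → queue [M, I]
Visit M → queue [I]
Visit I → queue []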